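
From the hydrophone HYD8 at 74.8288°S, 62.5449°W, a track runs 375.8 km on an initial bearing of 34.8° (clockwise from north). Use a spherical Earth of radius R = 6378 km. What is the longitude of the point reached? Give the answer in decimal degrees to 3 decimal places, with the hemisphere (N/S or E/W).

δ = d/R = 375.8/6378 = 0.058921 rad
φ₂ = arcsin(sin φ₁ cos δ + cos φ₁ sin δ cos θ)
   = arcsin(-0.96515·0.99826 + 0.26170·0.05889·0.82115) = -71.95593°
λ₂ = λ₁ + atan2(sin θ sin δ cos φ₁, cos δ − sin φ₁ sin φ₂) = -56.31604°

56.316°W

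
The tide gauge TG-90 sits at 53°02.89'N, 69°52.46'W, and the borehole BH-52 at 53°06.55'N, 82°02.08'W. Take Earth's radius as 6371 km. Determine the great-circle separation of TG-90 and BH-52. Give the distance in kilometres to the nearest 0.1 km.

TG-90: φ = +53.04817°, λ = -69.87433°
BH-52: φ = +53.10917°, λ = -82.03467°
Δφ = 0.0610°,  Δλ = -12.1603°
a = sin²(Δφ/2) + cos φ₁ cos φ₂ sin²(Δλ/2) = 0.004049
c = 2·arcsin(√a) = 0.127346 rad = 7.2964°
d = R·c = 6371 × 0.127346 = 811.3 km

811.3 km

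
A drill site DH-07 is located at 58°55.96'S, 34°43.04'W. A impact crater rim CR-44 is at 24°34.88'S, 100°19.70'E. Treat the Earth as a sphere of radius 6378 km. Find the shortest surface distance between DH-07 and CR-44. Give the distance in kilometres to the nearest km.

DH-07: φ = -58.93267°, λ = -34.71733°
CR-44: φ = -24.58133°, λ = +100.32833°
Δφ = 34.3513°,  Δλ = 135.0457°
a = sin²(Δφ/2) + cos φ₁ cos φ₂ sin²(Δλ/2) = 0.487888
c = 2·arcsin(√a) = 1.546571 rad = 88.6120°
d = R·c = 6378 × 1.546571 = 9864.0 km

9864 km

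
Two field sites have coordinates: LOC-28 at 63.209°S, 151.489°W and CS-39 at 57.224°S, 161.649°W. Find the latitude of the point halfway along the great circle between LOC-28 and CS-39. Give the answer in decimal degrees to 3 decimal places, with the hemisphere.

60.313°S

Bx = cos φ₂ cos Δλ = 0.532867,  By = cos φ₂ sin Δλ = -0.095494
φₘ = atan2(sin φ₁ + sin φ₂, √((cos φ₁ + Bx)² + By²)) = -60.31281°
λₘ = λ₁ + atan2(By, cos φ₁ + Bx) = -157.03422°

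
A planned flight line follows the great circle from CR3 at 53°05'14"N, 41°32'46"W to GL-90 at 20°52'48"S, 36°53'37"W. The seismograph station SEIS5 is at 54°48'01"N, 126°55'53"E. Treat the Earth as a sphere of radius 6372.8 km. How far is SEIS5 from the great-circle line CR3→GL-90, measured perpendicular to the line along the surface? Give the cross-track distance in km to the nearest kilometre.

1212 km

CR3: φ = +53.08722°, λ = -41.54611°
GL-90: φ = -20.88000°, λ = -36.89361°
SEIS5: φ = +54.80028°, λ = +126.93139°
δ₁₃ = central angle CR3→SEIS5 = 1.251260 rad  (haversine)
θ₁₃ = bearing CR3→SEIS5 = 6.966°,  θ₁₂ = bearing CR3→GL-90 = 175.480°
dₓₜ = R·arcsin(sin δ₁₃ · sin(θ₁₃ − θ₁₂)) = 6372.8·arcsin(0.94938·sin(-168.514°)) = -1212.089 km
|dₓₜ| = 1212.089 km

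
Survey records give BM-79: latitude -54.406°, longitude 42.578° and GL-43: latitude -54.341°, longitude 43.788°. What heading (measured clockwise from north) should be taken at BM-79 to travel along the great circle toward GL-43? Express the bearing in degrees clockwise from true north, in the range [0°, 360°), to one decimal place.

85.2°

Δλ = 1.2100°
y = sin Δλ · cos φ₂ = 0.012310
x = cos φ₁ sin φ₂ − sin φ₁ cos φ₂ cos Δλ = 0.001029
θ = atan2(y, x) = 85.2230° → 85.2230° (mod 360°)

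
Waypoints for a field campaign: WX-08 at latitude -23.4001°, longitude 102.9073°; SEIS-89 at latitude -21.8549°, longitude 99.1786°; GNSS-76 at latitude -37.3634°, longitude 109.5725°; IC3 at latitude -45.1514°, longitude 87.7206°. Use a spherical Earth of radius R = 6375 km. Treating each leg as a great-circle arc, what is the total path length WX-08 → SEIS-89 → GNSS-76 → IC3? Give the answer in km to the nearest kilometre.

WX-08→SEIS-89: c = 0.065841 rad, d = 419.74 km
SEIS-89→GNSS-76: c = 0.312767 rad, d = 1993.89 km
GNSS-76→IC3: c = 0.315948 rad, d = 2014.17 km
Total = 419.74 + 1993.89 + 2014.17 = 4427.79 km

4428 km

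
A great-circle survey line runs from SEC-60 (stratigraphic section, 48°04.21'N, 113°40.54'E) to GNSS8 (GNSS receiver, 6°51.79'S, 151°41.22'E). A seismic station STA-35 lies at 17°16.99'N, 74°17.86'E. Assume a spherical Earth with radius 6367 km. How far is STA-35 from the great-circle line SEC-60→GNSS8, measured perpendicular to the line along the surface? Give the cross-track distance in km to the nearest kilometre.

SEC-60: φ = +48.07017°, λ = +113.67567°
GNSS8: φ = -6.86317°, λ = +151.68700°
STA-35: φ = +17.28317°, λ = +74.29767°
δ₁₃ = central angle SEC-60→STA-35 = 0.775281 rad  (haversine)
θ₁₃ = bearing SEC-60→STA-35 = 239.941°,  θ₁₂ = bearing SEC-60→GNSS8 = 137.267°
dₓₜ = R·arcsin(sin δ₁₃ · sin(θ₁₃ − θ₁₂)) = 6367·arcsin(0.69992·sin(102.674°)) = 4785.902 km
|dₓₜ| = 4785.902 km

4786 km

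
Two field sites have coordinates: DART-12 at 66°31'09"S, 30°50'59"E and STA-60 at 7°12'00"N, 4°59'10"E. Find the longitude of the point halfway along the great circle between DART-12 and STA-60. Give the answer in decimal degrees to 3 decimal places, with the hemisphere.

12.319°E

DART-12: φ = -66.51917°, λ = +30.84972°
STA-60: φ = +7.20000°, λ = +4.98611°
Bx = cos φ₂ cos Δλ = 0.892740,  By = cos φ₂ sin Δλ = -0.432791
φₘ = atan2(sin φ₁ + sin φ₂, √((cos φ₁ + Bx)² + By²)) = -30.17744°
λₘ = λ₁ + atan2(By, cos φ₁ + Bx) = 12.31911°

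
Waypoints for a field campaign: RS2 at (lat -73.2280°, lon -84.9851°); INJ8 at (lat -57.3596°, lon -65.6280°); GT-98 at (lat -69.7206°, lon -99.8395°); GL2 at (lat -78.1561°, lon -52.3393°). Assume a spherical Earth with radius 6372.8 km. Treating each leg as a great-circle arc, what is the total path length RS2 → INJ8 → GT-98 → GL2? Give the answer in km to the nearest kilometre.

5757 km

RS2→INJ8: c = 0.307497 rad, d = 1959.62 km
INJ8→GT-98: c = 0.334815 rad, d = 2133.71 km
GT-98→GL2: c = 0.261112 rad, d = 1664.01 km
Total = 1959.62 + 2133.71 + 1664.01 = 5757.34 km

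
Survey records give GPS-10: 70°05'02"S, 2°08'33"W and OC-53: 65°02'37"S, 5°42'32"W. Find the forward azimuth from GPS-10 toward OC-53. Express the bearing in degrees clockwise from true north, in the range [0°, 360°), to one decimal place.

343.2°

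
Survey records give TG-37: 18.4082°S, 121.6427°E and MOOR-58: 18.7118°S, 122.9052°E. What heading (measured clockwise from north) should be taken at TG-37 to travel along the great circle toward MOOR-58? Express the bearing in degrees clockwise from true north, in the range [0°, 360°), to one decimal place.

104.4°

Δλ = 1.2625°
y = sin Δλ · cos φ₂ = 0.020868
x = cos φ₁ sin φ₂ − sin φ₁ cos φ₂ cos Δλ = -0.005371
θ = atan2(y, x) = 104.4343° → 104.4343° (mod 360°)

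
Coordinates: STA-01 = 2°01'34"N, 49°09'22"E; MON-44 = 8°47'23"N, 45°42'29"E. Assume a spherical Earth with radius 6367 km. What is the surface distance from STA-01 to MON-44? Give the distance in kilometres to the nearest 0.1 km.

842.8 km

STA-01: φ = +2.02611°, λ = +49.15611°
MON-44: φ = +8.78972°, λ = +45.70806°
Δφ = 6.7636°,  Δλ = -3.4481°
a = sin²(Δφ/2) + cos φ₁ cos φ₂ sin²(Δλ/2) = 0.004374
c = 2·arcsin(√a) = 0.132364 rad = 7.5839°
d = R·c = 6367 × 0.132364 = 842.8 km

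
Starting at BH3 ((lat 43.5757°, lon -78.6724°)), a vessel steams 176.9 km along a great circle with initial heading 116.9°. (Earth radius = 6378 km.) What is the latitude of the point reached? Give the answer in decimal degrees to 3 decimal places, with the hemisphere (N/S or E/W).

42.840°N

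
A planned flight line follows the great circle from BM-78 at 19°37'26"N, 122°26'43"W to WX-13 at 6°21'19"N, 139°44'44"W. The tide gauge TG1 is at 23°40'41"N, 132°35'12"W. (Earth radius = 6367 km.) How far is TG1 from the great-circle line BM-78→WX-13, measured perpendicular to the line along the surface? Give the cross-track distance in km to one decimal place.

996.1 km

BM-78: φ = +19.62389°, λ = -122.44528°
WX-13: φ = +6.35528°, λ = -139.74556°
TG1: φ = +23.67806°, λ = -132.58667°
δ₁₃ = central angle BM-78→TG1 = 0.179011 rad  (haversine)
θ₁₃ = bearing BM-78→TG1 = 295.091°,  θ₁₂ = bearing BM-78→WX-13 = 234.040°
dₓₜ = R·arcsin(sin δ₁₃ · sin(θ₁₃ − θ₁₂)) = 6367·arcsin(0.17806·sin(61.051°)) = 996.088 km
|dₓₜ| = 996.088 km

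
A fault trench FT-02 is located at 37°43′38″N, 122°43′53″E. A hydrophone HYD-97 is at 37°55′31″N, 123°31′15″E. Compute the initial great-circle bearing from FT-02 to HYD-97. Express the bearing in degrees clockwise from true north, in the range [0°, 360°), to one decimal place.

FT-02: φ = +37.72722°, λ = +122.73139°
HYD-97: φ = +37.92528°, λ = +123.52083°
Δλ = 0.7894°
y = sin Δλ · cos φ₂ = 0.010868
x = cos φ₁ sin φ₂ − sin φ₁ cos φ₂ cos Δλ = 0.003503
θ = atan2(y, x) = 72.1373° → 72.1373° (mod 360°)

72.1°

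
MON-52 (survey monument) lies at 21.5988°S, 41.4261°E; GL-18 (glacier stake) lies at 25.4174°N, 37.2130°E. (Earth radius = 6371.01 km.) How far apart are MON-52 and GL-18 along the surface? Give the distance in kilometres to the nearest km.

Δφ = 47.0162°,  Δλ = -4.2131°
a = sin²(Δφ/2) + cos φ₁ cos φ₂ sin²(Δλ/2) = 0.160239
c = 2·arcsin(√a) = 0.823685 rad = 47.1937°
d = R·c = 6371.01 × 0.823685 = 5247.7 km

5248 km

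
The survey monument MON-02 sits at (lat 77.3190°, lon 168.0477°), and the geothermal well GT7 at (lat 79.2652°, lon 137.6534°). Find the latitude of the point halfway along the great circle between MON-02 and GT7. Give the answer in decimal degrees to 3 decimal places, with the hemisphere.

Bx = cos φ₂ cos Δλ = 0.160664,  By = cos φ₂ sin Δλ = -0.094240
φₘ = atan2(sin φ₁ + sin φ₂, √((cos φ₁ + Bx)² + By²)) = 78.68807°
λₘ = λ₁ + atan2(By, cos φ₁ + Bx) = 154.12599°

78.688°N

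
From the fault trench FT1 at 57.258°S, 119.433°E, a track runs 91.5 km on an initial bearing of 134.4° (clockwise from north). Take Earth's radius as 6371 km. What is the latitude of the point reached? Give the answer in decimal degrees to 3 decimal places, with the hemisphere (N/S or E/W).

57.829°S

δ = d/R = 91.5/6371 = 0.014362 rad
φ₂ = arcsin(sin φ₁ cos δ + cos φ₁ sin δ cos θ)
   = arcsin(-0.84111·0.99990 + 0.54086·0.01436·-0.69966) = -57.82896°
λ₂ = λ₁ + atan2(sin θ sin δ cos φ₁, cos δ − sin φ₁ sin φ₂) = 120.53722°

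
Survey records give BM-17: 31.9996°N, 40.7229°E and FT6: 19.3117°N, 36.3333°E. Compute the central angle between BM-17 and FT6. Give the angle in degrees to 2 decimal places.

13.29°

Δφ = -12.6879°,  Δλ = -4.3896°
a = sin²(Δφ/2) + cos φ₁ cos φ₂ sin²(Δλ/2) = 0.013383
c = 2·arcsin(√a) = 0.231892 rad = 13.2864°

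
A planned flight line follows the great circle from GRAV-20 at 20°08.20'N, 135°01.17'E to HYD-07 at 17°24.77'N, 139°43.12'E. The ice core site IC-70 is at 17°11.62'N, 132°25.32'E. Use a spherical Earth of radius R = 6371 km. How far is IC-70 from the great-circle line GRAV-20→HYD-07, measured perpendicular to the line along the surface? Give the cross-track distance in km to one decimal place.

GRAV-20: φ = +20.13667°, λ = +135.01950°
HYD-07: φ = +17.41283°, λ = +139.71867°
IC-70: φ = +17.19367°, λ = +132.42200°
δ₁₃ = central angle GRAV-20→IC-70 = 0.066952 rad  (haversine)
θ₁₃ = bearing GRAV-20→IC-70 = 220.326°,  θ₁₂ = bearing GRAV-20→HYD-07 = 120.702°
dₓₜ = R·arcsin(sin δ₁₃ · sin(θ₁₃ − θ₁₂)) = 6371·arcsin(0.06690·sin(99.623°)) = 420.538 km
|dₓₜ| = 420.538 km

420.5 km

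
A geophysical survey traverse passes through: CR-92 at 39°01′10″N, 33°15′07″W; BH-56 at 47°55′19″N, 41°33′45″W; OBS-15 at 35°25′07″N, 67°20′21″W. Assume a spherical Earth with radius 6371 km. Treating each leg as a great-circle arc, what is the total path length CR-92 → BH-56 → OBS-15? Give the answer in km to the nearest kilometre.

CR-92: φ = +39.01944°, λ = -33.25194°
BH-56: φ = +47.92194°, λ = -41.56250°
OBS-15: φ = +35.41861°, λ = -67.33917°
CR-92→BH-56: c = 0.187433 rad, d = 1194.14 km
BH-56→OBS-15: c = 0.397732 rad, d = 2533.95 km
Total = 1194.14 + 2533.95 = 3728.09 km

3728 km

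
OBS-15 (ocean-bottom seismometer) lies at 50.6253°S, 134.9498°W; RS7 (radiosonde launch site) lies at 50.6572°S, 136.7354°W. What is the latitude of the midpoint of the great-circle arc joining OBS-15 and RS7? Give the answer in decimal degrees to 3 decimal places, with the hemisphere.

Bx = cos φ₂ cos Δλ = 0.633651,  By = cos φ₂ sin Δλ = -0.019754
φₘ = atan2(sin φ₁ + sin φ₂, √((cos φ₁ + Bx)² + By²)) = -50.64466°
λₘ = λ₁ + atan2(By, cos φ₁ + Bx) = -135.84230°

50.645°S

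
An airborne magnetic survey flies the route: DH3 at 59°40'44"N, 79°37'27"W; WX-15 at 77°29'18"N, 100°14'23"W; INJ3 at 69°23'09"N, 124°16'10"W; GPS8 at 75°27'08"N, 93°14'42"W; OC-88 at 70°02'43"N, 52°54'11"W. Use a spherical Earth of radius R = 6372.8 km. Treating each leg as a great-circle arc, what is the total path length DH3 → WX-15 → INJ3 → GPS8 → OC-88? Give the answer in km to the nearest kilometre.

DH3: φ = +59.67889°, λ = -79.62417°
WX-15: φ = +77.48833°, λ = -100.23972°
INJ3: φ = +69.38583°, λ = -124.26944°
GPS8: φ = +75.45222°, λ = -93.24500°
OC-88: φ = +70.04528°, λ = -52.90306°
DH3→WX-15: c = 0.332971 rad, d = 2121.96 km
WX-15→INJ3: c = 0.182421 rad, d = 1162.54 km
INJ3→GPS8: c = 0.191346 rad, d = 1219.41 km
GPS8→OC-88: c = 0.223332 rad, d = 1423.25 km
Total = 2121.96 + 1162.54 + 1219.41 + 1423.25 = 5927.16 km

5927 km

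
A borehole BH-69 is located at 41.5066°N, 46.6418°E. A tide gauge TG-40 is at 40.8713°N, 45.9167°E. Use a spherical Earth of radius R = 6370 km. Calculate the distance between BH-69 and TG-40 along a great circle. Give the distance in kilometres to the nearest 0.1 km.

93.1 km

Δφ = -0.6353°,  Δλ = -0.7251°
a = sin²(Δφ/2) + cos φ₁ cos φ₂ sin²(Δλ/2) = 0.000053
c = 2·arcsin(√a) = 0.014617 rad = 0.8375°
d = R·c = 6370 × 0.014617 = 93.1 km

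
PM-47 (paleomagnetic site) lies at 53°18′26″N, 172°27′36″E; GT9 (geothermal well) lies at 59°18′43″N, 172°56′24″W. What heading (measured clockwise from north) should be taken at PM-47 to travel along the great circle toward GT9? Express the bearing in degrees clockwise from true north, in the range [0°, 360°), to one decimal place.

PM-47: φ = +53.30722°, λ = +172.46000°
GT9: φ = +59.31194°, λ = -172.94000°
Δλ = 14.6000°
y = sin Δλ · cos φ₂ = 0.128647
x = cos φ₁ sin φ₂ − sin φ₁ cos φ₂ cos Δλ = 0.117825
θ = atan2(y, x) = 47.5141° → 47.5141° (mod 360°)

47.5°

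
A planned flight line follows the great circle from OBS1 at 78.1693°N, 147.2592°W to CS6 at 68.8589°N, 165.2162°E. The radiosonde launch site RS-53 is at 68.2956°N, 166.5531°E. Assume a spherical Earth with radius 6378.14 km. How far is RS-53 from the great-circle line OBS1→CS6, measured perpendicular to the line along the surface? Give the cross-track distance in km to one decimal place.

δ₁₃ = central angle OBS1→RS-53 = 0.277081 rad  (haversine)
θ₁₃ = bearing OBS1→RS-53 = 257.308°,  θ₁₂ = bearing OBS1→CS6 = 259.948°
dₓₜ = R·arcsin(sin δ₁₃ · sin(θ₁₃ − θ₁₂)) = 6378.14·arcsin(0.27355·sin(-2.640°)) = -80.369 km
|dₓₜ| = 80.369 km

80.4 km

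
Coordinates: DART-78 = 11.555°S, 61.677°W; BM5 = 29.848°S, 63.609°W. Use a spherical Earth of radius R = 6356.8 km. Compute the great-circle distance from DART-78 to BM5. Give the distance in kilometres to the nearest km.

2039 km

Δφ = -18.2930°,  Δλ = -1.9320°
a = sin²(Δφ/2) + cos φ₁ cos φ₂ sin²(Δλ/2) = 0.025510
c = 2·arcsin(√a) = 0.320809 rad = 18.3810°
d = R·c = 6356.8 × 0.320809 = 2039.3 km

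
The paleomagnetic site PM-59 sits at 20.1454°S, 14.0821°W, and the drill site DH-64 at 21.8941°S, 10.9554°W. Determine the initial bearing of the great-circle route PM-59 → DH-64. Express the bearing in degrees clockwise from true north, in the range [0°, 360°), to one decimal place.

121.5°

Δλ = 3.1267°
y = sin Δλ · cos φ₂ = 0.050610
x = cos φ₁ sin φ₂ − sin φ₁ cos φ₂ cos Δλ = -0.030992
θ = atan2(y, x) = 121.4816° → 121.4816° (mod 360°)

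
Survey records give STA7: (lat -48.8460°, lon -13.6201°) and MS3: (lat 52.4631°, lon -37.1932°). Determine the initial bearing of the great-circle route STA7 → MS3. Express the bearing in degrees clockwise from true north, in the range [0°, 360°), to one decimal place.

345.5°

Δλ = -23.5731°
y = sin Δλ · cos φ₂ = -0.243659
x = cos φ₁ sin φ₂ − sin φ₁ cos φ₂ cos Δλ = 0.942301
θ = atan2(y, x) = -14.4979° → 345.5021° (mod 360°)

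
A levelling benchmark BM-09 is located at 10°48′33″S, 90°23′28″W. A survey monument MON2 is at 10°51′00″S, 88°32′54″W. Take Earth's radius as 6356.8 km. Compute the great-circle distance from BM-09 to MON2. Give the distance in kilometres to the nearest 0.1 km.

BM-09: φ = -10.80917°, λ = -90.39111°
MON2: φ = -10.85000°, λ = -88.54833°
Δφ = -0.0408°,  Δλ = 1.8428°
a = sin²(Δφ/2) + cos φ₁ cos φ₂ sin²(Δλ/2) = 0.000250
c = 2·arcsin(√a) = 0.031598 rad = 1.8104°
d = R·c = 6356.8 × 0.031598 = 200.9 km

200.9 km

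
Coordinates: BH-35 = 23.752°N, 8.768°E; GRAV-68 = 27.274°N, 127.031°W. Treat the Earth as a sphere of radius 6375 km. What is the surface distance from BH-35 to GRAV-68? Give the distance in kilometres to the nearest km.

Δφ = 3.5220°,  Δλ = -135.7990°
a = sin²(Δφ/2) + cos φ₁ cos φ₂ sin²(Δλ/2) = 0.699327
c = 2·arcsin(√a) = 1.980844 rad = 113.4940°
d = R·c = 6375 × 1.980844 = 12627.9 km

12628 km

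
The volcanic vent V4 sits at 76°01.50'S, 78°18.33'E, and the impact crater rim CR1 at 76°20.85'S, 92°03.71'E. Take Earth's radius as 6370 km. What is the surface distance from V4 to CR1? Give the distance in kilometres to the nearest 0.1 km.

366.1 km

V4: φ = -76.02500°, λ = +78.30550°
CR1: φ = -76.34750°, λ = +92.06183°
Δφ = -0.3225°,  Δλ = 13.7563°
a = sin²(Δφ/2) + cos φ₁ cos φ₂ sin²(Δλ/2) = 0.000825
c = 2·arcsin(√a) = 0.057469 rad = 3.2927°
d = R·c = 6370 × 0.057469 = 366.1 km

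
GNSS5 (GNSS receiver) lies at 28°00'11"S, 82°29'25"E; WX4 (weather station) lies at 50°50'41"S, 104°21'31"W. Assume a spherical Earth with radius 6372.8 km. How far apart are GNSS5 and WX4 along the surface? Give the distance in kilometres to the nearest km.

GNSS5: φ = -28.00306°, λ = +82.49028°
WX4: φ = -50.84472°, λ = -104.35861°
Δφ = -22.8417°,  Δλ = 173.1511°
a = sin²(Δφ/2) + cos φ₁ cos φ₂ sin²(Δλ/2) = 0.594719
c = 2·arcsin(√a) = 1.761386 rad = 100.9200°
d = R·c = 6372.8 × 1.761386 = 11225.0 km

11225 km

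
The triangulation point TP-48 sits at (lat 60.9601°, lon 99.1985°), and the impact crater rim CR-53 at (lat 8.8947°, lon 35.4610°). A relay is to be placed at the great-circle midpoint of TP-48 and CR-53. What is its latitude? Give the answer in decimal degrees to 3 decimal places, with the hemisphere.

Bx = cos φ₂ cos Δλ = 0.437163,  By = cos φ₂ sin Δλ = -0.885992
φₘ = atan2(sin φ₁ + sin φ₂, √((cos φ₁ + Bx)² + By²)) = 38.81265°
λₘ = λ₁ + atan2(By, cos φ₁ + Bx) = 55.35751°

38.813°N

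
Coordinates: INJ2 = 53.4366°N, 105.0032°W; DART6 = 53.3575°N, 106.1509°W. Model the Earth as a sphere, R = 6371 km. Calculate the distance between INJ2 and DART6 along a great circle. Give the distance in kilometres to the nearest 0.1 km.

Δφ = -0.0791°,  Δλ = -1.1477°
a = sin²(Δφ/2) + cos φ₁ cos φ₂ sin²(Δλ/2) = 0.000036
c = 2·arcsin(√a) = 0.012023 rad = 0.6889°
d = R·c = 6371 × 0.012023 = 76.6 km

76.6 km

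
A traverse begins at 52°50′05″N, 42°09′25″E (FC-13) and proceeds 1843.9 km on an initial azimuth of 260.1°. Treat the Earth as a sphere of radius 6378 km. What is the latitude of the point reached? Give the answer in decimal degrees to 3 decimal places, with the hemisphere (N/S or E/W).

47.241°N

FC-13: φ = +52.83472°, λ = +42.15694°
δ = d/R = 1843.9/6378 = 0.289103 rad
φ₂ = arcsin(sin φ₁ cos δ + cos φ₁ sin δ cos θ)
   = arcsin(0.79690·0.95850 + 0.60412·0.28509·-0.17193) = 47.24082°
λ₂ = λ₁ + atan2(sin θ sin δ cos φ₁, cos δ − sin φ₁ sin φ₂) = 17.72142°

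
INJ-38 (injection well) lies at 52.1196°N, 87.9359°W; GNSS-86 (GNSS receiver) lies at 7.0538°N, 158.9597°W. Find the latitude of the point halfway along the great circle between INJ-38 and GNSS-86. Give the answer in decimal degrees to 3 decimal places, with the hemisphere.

Bx = cos φ₂ cos Δλ = 0.322714,  By = cos φ₂ sin Δλ = -0.938496
φₘ = atan2(sin φ₁ + sin φ₂, √((cos φ₁ + Bx)² + By²)) = 34.52262°
λₘ = λ₁ + atan2(By, cos φ₁ + Bx) = -132.98989°

34.523°N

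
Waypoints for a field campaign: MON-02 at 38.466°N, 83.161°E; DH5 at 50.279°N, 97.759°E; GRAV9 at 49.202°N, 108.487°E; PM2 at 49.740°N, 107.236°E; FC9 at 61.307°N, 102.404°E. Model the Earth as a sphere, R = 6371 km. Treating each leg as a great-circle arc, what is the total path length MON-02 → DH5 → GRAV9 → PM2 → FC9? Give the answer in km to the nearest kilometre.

MON-02→DH5: c = 0.274103 rad, d = 1746.31 km
DH5→GRAV9: c = 0.122344 rad, d = 779.45 km
GRAV9→PM2: c = 0.017014 rad, d = 108.40 km
PM2→FC9: c = 0.207310 rad, d = 1320.77 km
Total = 1746.31 + 779.45 + 108.40 + 1320.77 = 3954.93 km

3955 km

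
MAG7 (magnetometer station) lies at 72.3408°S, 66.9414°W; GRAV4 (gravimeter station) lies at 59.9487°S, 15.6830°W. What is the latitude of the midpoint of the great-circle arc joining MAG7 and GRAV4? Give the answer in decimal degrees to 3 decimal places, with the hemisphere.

68.127°S

Bx = cos φ₂ cos Δλ = 0.313390,  By = cos φ₂ sin Δλ = 0.390593
φₘ = atan2(sin φ₁ + sin φ₂, √((cos φ₁ + Bx)² + By²)) = -68.12684°
λₘ = λ₁ + atan2(By, cos φ₁ + Bx) = -34.59475°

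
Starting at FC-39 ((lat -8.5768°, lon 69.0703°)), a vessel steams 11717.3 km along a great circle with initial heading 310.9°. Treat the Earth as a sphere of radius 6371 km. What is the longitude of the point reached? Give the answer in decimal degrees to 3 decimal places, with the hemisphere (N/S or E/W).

33.914°W

δ = d/R = 11717.3/6371 = 1.839162 rad
φ₂ = arcsin(sin φ₁ cos δ + cos φ₁ sin δ cos θ)
   = arcsin(-0.14913·-0.26516 + 0.98882·0.96421·0.65474) = 41.58947°
λ₂ = λ₁ + atan2(sin θ sin δ cos φ₁, cos δ − sin φ₁ sin φ₂) = -33.91362°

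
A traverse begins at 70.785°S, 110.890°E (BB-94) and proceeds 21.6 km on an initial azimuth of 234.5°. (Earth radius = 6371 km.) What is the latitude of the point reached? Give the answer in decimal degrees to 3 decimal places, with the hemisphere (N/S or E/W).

70.897°S

δ = d/R = 21.6/6371 = 0.003390 rad
φ₂ = arcsin(sin φ₁ cos δ + cos φ₁ sin δ cos θ)
   = arcsin(-0.94429·0.99999 + 0.32911·0.00339·-0.58070) = -70.89717°
λ₂ = λ₁ + atan2(sin θ sin δ cos φ₁, cos δ − sin φ₁ sin φ₂) = 110.40676°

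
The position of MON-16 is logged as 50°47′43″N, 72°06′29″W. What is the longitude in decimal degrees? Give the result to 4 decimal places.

72.1081°W

72° + 6′/60 + 29″/3600 = 72 + 0.10000 + 0.00806 = 72.1081°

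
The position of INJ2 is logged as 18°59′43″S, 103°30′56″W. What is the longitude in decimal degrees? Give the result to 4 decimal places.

103° + 30′/60 + 56″/3600 = 103 + 0.50000 + 0.01556 = 103.5156°

103.5156°W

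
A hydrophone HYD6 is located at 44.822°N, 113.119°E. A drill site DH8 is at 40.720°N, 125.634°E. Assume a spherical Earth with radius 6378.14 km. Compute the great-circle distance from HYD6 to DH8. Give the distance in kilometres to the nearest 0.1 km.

1118.4 km

Δφ = -4.1020°,  Δλ = 12.5150°
a = sin²(Δφ/2) + cos φ₁ cos φ₂ sin²(Δλ/2) = 0.007668
c = 2·arcsin(√a) = 0.175353 rad = 10.0470°
d = R·c = 6378.14 × 0.175353 = 1118.4 km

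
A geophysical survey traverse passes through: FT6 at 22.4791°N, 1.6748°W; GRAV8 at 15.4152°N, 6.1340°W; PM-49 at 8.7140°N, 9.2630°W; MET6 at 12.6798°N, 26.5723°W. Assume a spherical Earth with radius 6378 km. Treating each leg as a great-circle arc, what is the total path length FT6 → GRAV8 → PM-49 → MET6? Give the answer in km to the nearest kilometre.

3679 km

FT6→GRAV8: c = 0.143558 rad, d = 915.61 km
GRAV8→PM-49: c = 0.128560 rad, d = 819.95 km
PM-49→MET6: c = 0.304715 rad, d = 1943.47 km
Total = 915.61 + 819.95 + 1943.47 = 3679.04 km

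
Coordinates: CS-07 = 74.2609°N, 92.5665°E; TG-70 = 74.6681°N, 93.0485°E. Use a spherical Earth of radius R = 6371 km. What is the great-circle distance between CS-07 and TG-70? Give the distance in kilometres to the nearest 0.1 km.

Δφ = 0.4072°,  Δλ = 0.4820°
a = sin²(Δφ/2) + cos φ₁ cos φ₂ sin²(Δλ/2) = 0.000014
c = 2·arcsin(√a) = 0.007456 rad = 0.4272°
d = R·c = 6371 × 0.007456 = 47.5 km

47.5 km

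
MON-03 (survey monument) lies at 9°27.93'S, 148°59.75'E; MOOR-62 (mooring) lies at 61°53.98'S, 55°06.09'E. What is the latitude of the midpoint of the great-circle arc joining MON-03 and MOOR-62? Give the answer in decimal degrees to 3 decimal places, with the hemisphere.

MON-03: φ = -9.46550°, λ = +148.99583°
MOOR-62: φ = -61.89967°, λ = +55.10150°
Bx = cos φ₂ cos Δλ = -0.031990,  By = cos φ₂ sin Δλ = -0.469929
φₘ = atan2(sin φ₁ + sin φ₂, √((cos φ₁ + Bx)² + By²)) = -44.53202°
λₘ = λ₁ + atan2(By, cos φ₁ + Bx) = 122.78091°

44.532°S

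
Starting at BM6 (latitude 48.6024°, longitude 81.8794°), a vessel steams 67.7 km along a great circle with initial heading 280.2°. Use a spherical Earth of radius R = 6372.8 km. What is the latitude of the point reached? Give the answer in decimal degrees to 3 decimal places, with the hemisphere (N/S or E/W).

48.707°N

δ = d/R = 67.7/6372.8 = 0.010623 rad
φ₂ = arcsin(sin φ₁ cos δ + cos φ₁ sin δ cos θ)
   = arcsin(0.75014·0.99994 + 0.66128·0.01062·0.17708) = 48.70662°
λ₂ = λ₁ + atan2(sin θ sin δ cos φ₁, cos δ − sin φ₁ sin φ₂) = 80.97161°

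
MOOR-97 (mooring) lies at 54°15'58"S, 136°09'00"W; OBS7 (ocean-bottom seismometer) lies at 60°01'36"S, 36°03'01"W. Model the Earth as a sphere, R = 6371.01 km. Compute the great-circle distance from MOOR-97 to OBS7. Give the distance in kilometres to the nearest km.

MOOR-97: φ = -54.26611°, λ = -136.15000°
OBS7: φ = -60.02667°, λ = -36.05028°
Δφ = -5.7606°,  Δλ = 100.0997°
a = sin²(Δφ/2) + cos φ₁ cos φ₂ sin²(Δλ/2) = 0.173996
c = 2·arcsin(√a) = 0.860566 rad = 49.3068°
d = R·c = 6371.01 × 0.860566 = 5482.7 km

5483 km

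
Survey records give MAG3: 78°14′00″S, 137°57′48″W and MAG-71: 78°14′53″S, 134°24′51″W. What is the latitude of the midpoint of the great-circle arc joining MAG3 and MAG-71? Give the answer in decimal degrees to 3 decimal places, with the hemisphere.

78.246°S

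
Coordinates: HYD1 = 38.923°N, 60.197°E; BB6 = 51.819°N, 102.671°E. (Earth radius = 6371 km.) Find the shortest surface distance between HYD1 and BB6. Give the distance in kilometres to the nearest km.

3552 km

Δφ = 12.8960°,  Δλ = 42.4740°
a = sin²(Δφ/2) + cos φ₁ cos φ₂ sin²(Δλ/2) = 0.075711
c = 2·arcsin(√a) = 0.557506 rad = 31.9427°
d = R·c = 6371 × 0.557506 = 3551.9 km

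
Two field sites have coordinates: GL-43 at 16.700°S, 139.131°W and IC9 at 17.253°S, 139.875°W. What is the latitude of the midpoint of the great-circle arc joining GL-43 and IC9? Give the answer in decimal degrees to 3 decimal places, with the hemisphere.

16.977°S

Bx = cos φ₂ cos Δλ = 0.954924,  By = cos φ₂ sin Δλ = -0.012401
φₘ = atan2(sin φ₁ + sin φ₂, √((cos φ₁ + Bx)² + By²)) = -16.97684°
λₘ = λ₁ + atan2(By, cos φ₁ + Bx) = -139.50245°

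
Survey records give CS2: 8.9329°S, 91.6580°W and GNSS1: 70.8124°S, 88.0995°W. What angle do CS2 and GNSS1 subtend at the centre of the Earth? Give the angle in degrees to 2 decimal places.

Δφ = -61.8795°,  Δλ = 3.5585°
a = sin²(Δφ/2) + cos φ₁ cos φ₂ sin²(Δλ/2) = 0.264649
c = 2·arcsin(√a) = 1.080711 rad = 61.9202°

61.92°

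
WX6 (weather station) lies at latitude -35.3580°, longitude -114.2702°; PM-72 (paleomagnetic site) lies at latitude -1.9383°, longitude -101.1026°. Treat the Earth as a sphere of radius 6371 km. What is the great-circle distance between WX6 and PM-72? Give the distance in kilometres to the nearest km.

Δφ = 33.4197°,  Δλ = 13.1676°
a = sin²(Δφ/2) + cos φ₁ cos φ₂ sin²(Δλ/2) = 0.093386
c = 2·arcsin(√a) = 0.621118 rad = 35.5875°
d = R·c = 6371 × 0.621118 = 3957.1 km

3957 km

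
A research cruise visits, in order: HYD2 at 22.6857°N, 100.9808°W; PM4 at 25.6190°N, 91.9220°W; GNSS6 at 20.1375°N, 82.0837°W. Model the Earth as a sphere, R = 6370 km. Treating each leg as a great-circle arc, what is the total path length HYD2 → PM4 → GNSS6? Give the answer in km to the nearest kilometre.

HYD2→PM4: c = 0.153033 rad, d = 974.82 km
PM4→GNSS6: c = 0.184776 rad, d = 1177.02 km
Total = 974.82 + 1177.02 = 2151.84 km

2152 km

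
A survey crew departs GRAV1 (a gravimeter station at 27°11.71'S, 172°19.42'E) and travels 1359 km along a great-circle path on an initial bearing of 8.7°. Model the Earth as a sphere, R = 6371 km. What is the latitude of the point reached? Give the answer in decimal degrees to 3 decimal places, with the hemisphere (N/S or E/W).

GRAV1: φ = -27.19517°, λ = +172.32367°
δ = d/R = 1359/6371 = 0.213310 rad
φ₂ = arcsin(sin φ₁ cos δ + cos φ₁ sin δ cos θ)
   = arcsin(-0.45702·0.97734 + 0.88945·0.21170·0.98849) = -15.10192°
λ₂ = λ₁ + atan2(sin θ sin δ cos φ₁, cos δ − sin φ₁ sin φ₂) = 174.22433°

15.102°S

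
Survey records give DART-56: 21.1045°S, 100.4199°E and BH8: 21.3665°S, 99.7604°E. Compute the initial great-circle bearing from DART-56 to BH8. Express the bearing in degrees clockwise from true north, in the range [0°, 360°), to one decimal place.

246.8°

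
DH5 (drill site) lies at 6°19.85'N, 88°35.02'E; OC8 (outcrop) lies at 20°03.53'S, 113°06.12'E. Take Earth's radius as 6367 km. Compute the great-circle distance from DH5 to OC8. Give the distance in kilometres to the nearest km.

DH5: φ = +6.33083°, λ = +88.58367°
OC8: φ = -20.05883°, λ = +113.10200°
Δφ = -26.3897°,  Δλ = 24.5183°
a = sin²(Δφ/2) + cos φ₁ cos φ₂ sin²(Δλ/2) = 0.094197
c = 2·arcsin(√a) = 0.623899 rad = 35.7468°
d = R·c = 6367 × 0.623899 = 3972.4 km

3972 km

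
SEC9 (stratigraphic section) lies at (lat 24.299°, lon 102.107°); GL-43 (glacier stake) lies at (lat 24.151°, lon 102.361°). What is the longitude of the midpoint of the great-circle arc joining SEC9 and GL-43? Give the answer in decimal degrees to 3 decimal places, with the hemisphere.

102.234°E

Bx = cos φ₂ cos Δλ = 0.912461,  By = cos φ₂ sin Δλ = 0.004045
φₘ = atan2(sin φ₁ + sin φ₂, √((cos φ₁ + Bx)² + By²)) = 24.22505°
λₘ = λ₁ + atan2(By, cos φ₁ + Bx) = 102.23407°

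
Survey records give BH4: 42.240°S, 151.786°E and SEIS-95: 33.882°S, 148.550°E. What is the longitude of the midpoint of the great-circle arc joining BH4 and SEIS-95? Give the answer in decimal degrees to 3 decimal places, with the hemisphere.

150.075°E

Bx = cos φ₂ cos Δλ = 0.828864,  By = cos φ₂ sin Δλ = -0.046863
φₘ = atan2(sin φ₁ + sin φ₂, √((cos φ₁ + Bx)² + By²)) = -38.07206°
λₘ = λ₁ + atan2(By, cos φ₁ + Bx) = 150.07541°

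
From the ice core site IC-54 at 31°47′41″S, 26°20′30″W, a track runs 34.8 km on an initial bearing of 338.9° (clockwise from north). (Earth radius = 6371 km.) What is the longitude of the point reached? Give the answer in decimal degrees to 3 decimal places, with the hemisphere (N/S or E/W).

IC-54: φ = -31.79472°, λ = -26.34167°
δ = d/R = 34.8/6371 = 0.005462 rad
φ₂ = arcsin(sin φ₁ cos δ + cos φ₁ sin δ cos θ)
   = arcsin(-0.52688·0.99999 + 0.84994·0.00546·0.93295) = -31.50267°
λ₂ = λ₁ + atan2(sin θ sin δ cos φ₁, cos δ − sin φ₁ sin φ₂) = -26.47381°

26.474°W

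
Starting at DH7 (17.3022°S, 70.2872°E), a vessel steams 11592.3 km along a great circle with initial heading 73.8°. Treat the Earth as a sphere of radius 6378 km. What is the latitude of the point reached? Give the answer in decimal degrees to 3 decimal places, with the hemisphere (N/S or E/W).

19.326°N

δ = d/R = 11592.3/6378 = 1.817545 rad
φ₂ = arcsin(sin φ₁ cos δ + cos φ₁ sin δ cos θ)
   = arcsin(-0.29741·-0.24425 + 0.95475·0.96971·0.27899) = 19.32597°
λ₂ = λ₁ + atan2(sin θ sin δ cos φ₁, cos δ − sin φ₁ sin φ₂) = 169.60196°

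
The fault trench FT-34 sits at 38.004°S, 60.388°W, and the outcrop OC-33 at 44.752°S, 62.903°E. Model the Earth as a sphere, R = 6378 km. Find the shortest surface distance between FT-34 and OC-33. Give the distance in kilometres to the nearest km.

9211 km

Δφ = -6.7480°,  Δλ = 123.2910°
a = sin²(Δφ/2) + cos φ₁ cos φ₂ sin²(Δλ/2) = 0.436831
c = 2·arcsin(√a) = 1.444120 rad = 82.7420°
d = R·c = 6378 × 1.444120 = 9210.6 km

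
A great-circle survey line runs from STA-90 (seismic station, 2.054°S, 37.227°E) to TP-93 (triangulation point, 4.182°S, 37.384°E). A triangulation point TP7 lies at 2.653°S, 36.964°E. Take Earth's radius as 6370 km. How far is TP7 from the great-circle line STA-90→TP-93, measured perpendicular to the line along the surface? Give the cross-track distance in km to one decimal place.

34.0 km

δ₁₃ = central angle STA-90→TP7 = 0.011416 rad  (haversine)
θ₁₃ = bearing STA-90→TP7 = 203.682°,  θ₁₂ = bearing STA-90→TP-93 = 175.791°
dₓₜ = R·arcsin(sin δ₁₃ · sin(θ₁₃ − θ₁₂)) = 6370·arcsin(0.01142·sin(27.891°)) = 34.018 km
|dₓₜ| = 34.018 km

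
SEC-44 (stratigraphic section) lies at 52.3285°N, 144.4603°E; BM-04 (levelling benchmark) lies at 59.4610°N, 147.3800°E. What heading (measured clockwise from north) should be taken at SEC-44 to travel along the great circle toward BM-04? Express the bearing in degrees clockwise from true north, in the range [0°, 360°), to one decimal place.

11.7°

Δλ = 2.9197°
y = sin Δλ · cos φ₂ = 0.025882
x = cos φ₁ sin φ₂ − sin φ₁ cos φ₂ cos Δλ = 0.124686
θ = atan2(y, x) = 11.7267° → 11.7267° (mod 360°)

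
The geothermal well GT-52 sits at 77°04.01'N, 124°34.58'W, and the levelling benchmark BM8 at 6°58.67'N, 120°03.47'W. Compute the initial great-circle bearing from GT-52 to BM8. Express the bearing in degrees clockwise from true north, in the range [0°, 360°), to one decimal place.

175.2°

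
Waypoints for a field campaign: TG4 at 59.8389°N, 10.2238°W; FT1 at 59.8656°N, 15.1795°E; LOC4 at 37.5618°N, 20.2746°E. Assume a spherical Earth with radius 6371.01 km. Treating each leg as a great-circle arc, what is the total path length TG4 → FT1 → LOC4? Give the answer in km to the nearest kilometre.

TG4→FT1: c = 0.221307 rad, d = 1409.95 km
FT1→LOC4: c = 0.393397 rad, d = 2506.34 km
Total = 1409.95 + 2506.34 = 3916.29 km

3916 km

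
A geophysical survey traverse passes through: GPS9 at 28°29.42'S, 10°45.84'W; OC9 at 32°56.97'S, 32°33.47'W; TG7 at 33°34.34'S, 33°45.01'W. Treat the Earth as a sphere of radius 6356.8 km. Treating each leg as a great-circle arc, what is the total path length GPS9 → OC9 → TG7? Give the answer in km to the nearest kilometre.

GPS9: φ = -28.49033°, λ = -10.76400°
OC9: φ = -32.94950°, λ = -32.55783°
TG7: φ = -33.57233°, λ = -33.75017°
GPS9→OC9: c = 0.335460 rad, d = 2132.46 km
OC9→TG7: c = 0.020517 rad, d = 130.42 km
Total = 2132.46 + 130.42 = 2262.88 km

2263 km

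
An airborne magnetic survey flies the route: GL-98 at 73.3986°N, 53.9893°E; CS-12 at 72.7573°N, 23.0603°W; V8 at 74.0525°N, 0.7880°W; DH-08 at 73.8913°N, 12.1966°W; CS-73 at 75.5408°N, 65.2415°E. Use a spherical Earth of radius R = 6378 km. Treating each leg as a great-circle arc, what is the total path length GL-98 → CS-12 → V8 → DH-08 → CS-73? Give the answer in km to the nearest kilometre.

GL-98→CS-12: c = 0.364712 rad, d = 2326.13 km
CS-12→V8: c = 0.112591 rad, d = 718.11 km
V8→DH-08: c = 0.054966 rad, d = 350.57 km
DH-08→CS-73: c = 0.332056 rad, d = 2117.85 km
Total = 2326.13 + 718.11 + 350.57 + 2117.85 = 5512.66 km

5513 km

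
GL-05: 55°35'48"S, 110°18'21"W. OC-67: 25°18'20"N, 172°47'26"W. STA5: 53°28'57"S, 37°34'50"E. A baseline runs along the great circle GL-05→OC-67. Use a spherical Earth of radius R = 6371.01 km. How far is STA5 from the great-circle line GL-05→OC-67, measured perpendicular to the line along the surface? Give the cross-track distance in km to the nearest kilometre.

GL-05: φ = -55.59667°, λ = -110.30583°
OC-67: φ = +25.30556°, λ = -172.79056°
STA5: φ = -53.48250°, λ = +37.58056°
δ₁₃ = central angle GL-05→STA5 = 1.182818 rad  (haversine)
θ₁₃ = bearing GL-05→STA5 = 160.017°,  θ₁₂ = bearing GL-05→OC-67 = 306.167°
dₓₜ = R·arcsin(sin δ₁₃ · sin(θ₁₃ − θ₁₂)) = 6371.01·arcsin(0.92568·sin(-146.150°)) = -3451.384 km
|dₓₜ| = 3451.384 km

3451 km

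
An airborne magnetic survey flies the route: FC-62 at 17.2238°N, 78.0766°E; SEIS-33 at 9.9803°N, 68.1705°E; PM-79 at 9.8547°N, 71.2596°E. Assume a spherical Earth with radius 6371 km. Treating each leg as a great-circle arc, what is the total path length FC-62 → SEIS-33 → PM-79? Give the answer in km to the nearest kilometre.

FC-62→SEIS-33: c = 0.210175 rad, d = 1339.03 km
SEIS-33→PM-79: c = 0.053154 rad, d = 338.65 km
Total = 1339.03 + 338.65 = 1677.67 km

1678 km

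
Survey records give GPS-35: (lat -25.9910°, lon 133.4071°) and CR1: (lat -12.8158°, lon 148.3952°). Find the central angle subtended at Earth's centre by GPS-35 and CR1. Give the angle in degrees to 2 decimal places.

19.29°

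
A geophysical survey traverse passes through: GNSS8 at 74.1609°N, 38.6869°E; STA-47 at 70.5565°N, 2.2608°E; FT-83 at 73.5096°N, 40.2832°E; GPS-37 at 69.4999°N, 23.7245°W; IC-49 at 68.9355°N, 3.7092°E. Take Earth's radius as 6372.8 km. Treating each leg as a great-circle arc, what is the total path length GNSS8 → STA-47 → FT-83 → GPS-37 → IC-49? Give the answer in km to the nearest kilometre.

5850 km

GNSS8→STA-47: c = 0.198968 rad, d = 1267.98 km
STA-47→FT-83: c = 0.207161 rad, d = 1320.20 km
FT-83→GPS-37: c = 0.343120 rad, d = 2186.64 km
GPS-37→IC-49: c = 0.168744 rad, d = 1075.37 km
Total = 1267.98 + 1320.20 + 2186.64 + 1075.37 = 5850.19 km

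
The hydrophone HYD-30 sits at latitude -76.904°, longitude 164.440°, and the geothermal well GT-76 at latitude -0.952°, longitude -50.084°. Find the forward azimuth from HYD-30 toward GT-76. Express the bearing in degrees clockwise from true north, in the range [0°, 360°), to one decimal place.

Δλ = 145.4760°
y = sin Δλ · cos φ₂ = 0.566673
x = cos φ₁ sin φ₂ − sin φ₁ cos φ₂ cos Δλ = -0.806115
θ = atan2(y, x) = 144.8940° → 144.8940° (mod 360°)

144.9°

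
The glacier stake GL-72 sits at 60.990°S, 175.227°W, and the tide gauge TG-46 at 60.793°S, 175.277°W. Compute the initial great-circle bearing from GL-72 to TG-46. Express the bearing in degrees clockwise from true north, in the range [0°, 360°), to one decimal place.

352.9°

Δλ = -0.0500°
y = sin Δλ · cos φ₂ = -0.000426
x = cos φ₁ sin φ₂ − sin φ₁ cos φ₂ cos Δλ = 0.003438
θ = atan2(y, x) = -7.0604° → 352.9396° (mod 360°)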